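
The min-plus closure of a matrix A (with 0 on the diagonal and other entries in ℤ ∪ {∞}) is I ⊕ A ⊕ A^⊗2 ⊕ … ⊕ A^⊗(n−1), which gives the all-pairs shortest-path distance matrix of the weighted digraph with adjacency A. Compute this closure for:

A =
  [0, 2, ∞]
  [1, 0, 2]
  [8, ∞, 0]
Closure =
  [0, 2, 4]
  [1, 0, 2]
  [8, 10, 0]

This is the Floyd-Warshall all-pairs shortest-path computation. For each intermediate vertex k = 0, 1, …, 2, update dist[i][j] ← min(dist[i][j], dist[i][k] + dist[k][j]). The final matrix gives, for each (i, j), the minimum total weight of any directed path from i to j (possibly empty when i = j).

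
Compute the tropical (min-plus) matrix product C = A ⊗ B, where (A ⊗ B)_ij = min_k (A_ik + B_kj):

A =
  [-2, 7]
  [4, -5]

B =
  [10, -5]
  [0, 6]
A ⊗ B =
  [7, -7]
  [-5, -1]

Apply the min-plus product entry-by-entry:
  C[0][0] = min over k of (A[0][0] + B[0][0] = -2 + 10 = 8, A[0][1] + B[1][0] = 7 + 0 = 7) = 7 (attained at k = 1)
  C[0][1] = min over k of (A[0][0] + B[0][1] = -2 + -5 = -7, A[0][1] + B[1][1] = 7 + 6 = 13) = -7 (attained at k = 0)
  C[1][0] = min over k of (A[1][0] + B[0][0] = 4 + 10 = 14, A[1][1] + B[1][0] = -5 + 0 = -5) = -5 (attained at k = 1)
  C[1][1] = min over k of (A[1][0] + B[0][1] = 4 + -5 = -1, A[1][1] + B[1][1] = -5 + 6 = 1) = -1 (attained at k = 0)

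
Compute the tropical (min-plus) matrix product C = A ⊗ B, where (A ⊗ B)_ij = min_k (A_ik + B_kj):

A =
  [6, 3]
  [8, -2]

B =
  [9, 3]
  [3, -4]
A ⊗ B =
  [6, -1]
  [1, -6]

Apply the min-plus product entry-by-entry:
  C[0][0] = min over k of (A[0][0] + B[0][0] = 6 + 9 = 15, A[0][1] + B[1][0] = 3 + 3 = 6) = 6 (attained at k = 1)
  C[0][1] = min over k of (A[0][0] + B[0][1] = 6 + 3 = 9, A[0][1] + B[1][1] = 3 + -4 = -1) = -1 (attained at k = 1)
  C[1][0] = min over k of (A[1][0] + B[0][0] = 8 + 9 = 17, A[1][1] + B[1][0] = -2 + 3 = 1) = 1 (attained at k = 1)
  C[1][1] = min over k of (A[1][0] + B[0][1] = 8 + 3 = 11, A[1][1] + B[1][1] = -2 + -4 = -6) = -6 (attained at k = 1)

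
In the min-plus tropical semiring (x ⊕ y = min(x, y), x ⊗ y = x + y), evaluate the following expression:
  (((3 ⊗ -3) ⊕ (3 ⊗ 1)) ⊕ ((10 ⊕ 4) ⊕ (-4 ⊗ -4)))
(((3 ⊗ -3) ⊕ (3 ⊗ 1)) ⊕ ((10 ⊕ 4) ⊕ (-4 ⊗ -4))) = -8

Expand innermost to outermost. Recall ⊕ takes the minimum of its arguments and ⊗ takes their sum. Working out the expression (((3 ⊗ -3) ⊕ (3 ⊗ 1)) ⊕ ((10 ⊕ 4) ⊕ (-4 ⊗ -4))) gives -8.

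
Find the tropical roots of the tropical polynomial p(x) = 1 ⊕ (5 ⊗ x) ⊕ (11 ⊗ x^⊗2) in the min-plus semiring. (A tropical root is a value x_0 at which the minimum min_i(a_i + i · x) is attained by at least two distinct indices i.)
Roots: {-6, -4}

Each tropical root is a break point of the lower envelope of the lines y = a_i + i · x (there are 3 lines, with slopes 0, 1, ..., 2). Only the lines that attain the minimum somewhere contribute to roots; other lines are dominated. Here the surviving (envelope) indices are i = 2, i = 1, i = 0.
Intersections between consecutive envelope lines give the roots: for adjacent envelope indices i < j the intersection is x = (a_i − a_j) / (j − i). Reading off the sorted break points: {-6, -4}.
Verification: at each break x_0, at least two indices attain the minimum of min_i(a_i + i · x_0).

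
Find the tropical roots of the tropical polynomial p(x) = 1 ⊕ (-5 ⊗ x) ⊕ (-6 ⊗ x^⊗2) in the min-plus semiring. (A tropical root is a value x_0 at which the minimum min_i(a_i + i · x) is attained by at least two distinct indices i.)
Roots: {1, 6}

Each tropical root is a break point of the lower envelope of the lines y = a_i + i · x (there are 3 lines, with slopes 0, 1, ..., 2). Only the lines that attain the minimum somewhere contribute to roots; other lines are dominated. Here the surviving (envelope) indices are i = 2, i = 1, i = 0.
Intersections between consecutive envelope lines give the roots: for adjacent envelope indices i < j the intersection is x = (a_i − a_j) / (j − i). Reading off the sorted break points: {1, 6}.
Verification: at each break x_0, at least two indices attain the minimum of min_i(a_i + i · x_0).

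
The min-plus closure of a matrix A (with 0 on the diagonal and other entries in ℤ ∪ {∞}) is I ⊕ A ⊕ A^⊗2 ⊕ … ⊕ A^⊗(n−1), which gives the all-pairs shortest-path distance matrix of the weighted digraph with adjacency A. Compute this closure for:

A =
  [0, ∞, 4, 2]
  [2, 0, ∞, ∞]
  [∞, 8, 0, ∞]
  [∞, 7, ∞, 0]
Closure =
  [0, 9, 4, 2]
  [2, 0, 6, 4]
  [10, 8, 0, 12]
  [9, 7, 13, 0]

This is the Floyd-Warshall all-pairs shortest-path computation. For each intermediate vertex k = 0, 1, …, 3, update dist[i][j] ← min(dist[i][j], dist[i][k] + dist[k][j]). The final matrix gives, for each (i, j), the minimum total weight of any directed path from i to j (possibly empty when i = j).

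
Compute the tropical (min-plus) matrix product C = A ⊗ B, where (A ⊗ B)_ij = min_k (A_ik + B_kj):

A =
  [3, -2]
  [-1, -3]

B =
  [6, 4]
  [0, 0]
A ⊗ B =
  [-2, -2]
  [-3, -3]

Apply the min-plus product entry-by-entry:
  C[0][0] = min over k of (A[0][0] + B[0][0] = 3 + 6 = 9, A[0][1] + B[1][0] = -2 + 0 = -2) = -2 (attained at k = 1)
  C[0][1] = min over k of (A[0][0] + B[0][1] = 3 + 4 = 7, A[0][1] + B[1][1] = -2 + 0 = -2) = -2 (attained at k = 1)
  C[1][0] = min over k of (A[1][0] + B[0][0] = -1 + 6 = 5, A[1][1] + B[1][0] = -3 + 0 = -3) = -3 (attained at k = 1)
  C[1][1] = min over k of (A[1][0] + B[0][1] = -1 + 4 = 3, A[1][1] + B[1][1] = -3 + 0 = -3) = -3 (attained at k = 1)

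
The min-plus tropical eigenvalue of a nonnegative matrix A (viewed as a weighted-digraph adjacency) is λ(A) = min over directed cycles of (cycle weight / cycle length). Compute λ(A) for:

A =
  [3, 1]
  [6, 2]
λ(A) = 2

Enumerate directed cycles and compute their means (weight / length). Sample:
  cycle 0 → 0: weight = 3, length = 1, mean = 3/1 ≈ 3.000
  cycle 1 → 1: weight = 2, length = 1, mean = 2/1 ≈ 2.000
  cycle 0 → 1 → 0: weight = 7, length = 2, mean = 7/2 ≈ 3.500
  cycle 1 → 0 → 1: weight = 7, length = 2, mean = 7/2 ≈ 3.500
Minimum mean = 2.000, attained e.g. along the cycle 1 → 1 with weight 2 and length 1. So λ(A) = 2/1 = 2.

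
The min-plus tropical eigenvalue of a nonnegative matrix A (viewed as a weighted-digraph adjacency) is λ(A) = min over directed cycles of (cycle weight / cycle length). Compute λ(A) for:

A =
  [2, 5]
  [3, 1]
λ(A) = 1

Enumerate directed cycles and compute their means (weight / length). Sample:
  cycle 0 → 0: weight = 2, length = 1, mean = 2/1 ≈ 2.000
  cycle 1 → 1: weight = 1, length = 1, mean = 1/1 ≈ 1.000
  cycle 0 → 1 → 0: weight = 8, length = 2, mean = 8/2 ≈ 4.000
  cycle 1 → 0 → 1: weight = 8, length = 2, mean = 8/2 ≈ 4.000
Minimum mean = 1.000, attained e.g. along the cycle 1 → 1 with weight 1 and length 1. So λ(A) = 1/1 = 1.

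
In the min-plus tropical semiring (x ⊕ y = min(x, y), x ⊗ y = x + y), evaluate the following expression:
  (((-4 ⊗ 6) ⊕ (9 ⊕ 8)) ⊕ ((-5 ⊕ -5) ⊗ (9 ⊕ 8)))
(((-4 ⊗ 6) ⊕ (9 ⊕ 8)) ⊕ ((-5 ⊕ -5) ⊗ (9 ⊕ 8))) = 2

Expand innermost to outermost. Recall ⊕ takes the minimum of its arguments and ⊗ takes their sum. Working out the expression (((-4 ⊗ 6) ⊕ (9 ⊕ 8)) ⊕ ((-5 ⊕ -5) ⊗ (9 ⊕ 8))) gives 2.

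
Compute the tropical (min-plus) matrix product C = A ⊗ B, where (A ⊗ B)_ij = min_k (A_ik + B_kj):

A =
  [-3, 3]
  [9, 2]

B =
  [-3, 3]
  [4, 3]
A ⊗ B =
  [-6, 0]
  [6, 5]

Apply the min-plus product entry-by-entry:
  C[0][0] = min over k of (A[0][0] + B[0][0] = -3 + -3 = -6, A[0][1] + B[1][0] = 3 + 4 = 7) = -6 (attained at k = 0)
  C[0][1] = min over k of (A[0][0] + B[0][1] = -3 + 3 = 0, A[0][1] + B[1][1] = 3 + 3 = 6) = 0 (attained at k = 0)
  C[1][0] = min over k of (A[1][0] + B[0][0] = 9 + -3 = 6, A[1][1] + B[1][0] = 2 + 4 = 6) = 6 (attained at k = 0)
  C[1][1] = min over k of (A[1][0] + B[0][1] = 9 + 3 = 12, A[1][1] + B[1][1] = 2 + 3 = 5) = 5 (attained at k = 1)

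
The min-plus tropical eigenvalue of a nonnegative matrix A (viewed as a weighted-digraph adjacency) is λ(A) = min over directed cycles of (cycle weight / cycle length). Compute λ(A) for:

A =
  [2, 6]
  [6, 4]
λ(A) = 2

Enumerate directed cycles and compute their means (weight / length). Sample:
  cycle 0 → 0: weight = 2, length = 1, mean = 2/1 ≈ 2.000
  cycle 1 → 1: weight = 4, length = 1, mean = 4/1 ≈ 4.000
  cycle 0 → 1 → 0: weight = 12, length = 2, mean = 12/2 ≈ 6.000
  cycle 1 → 0 → 1: weight = 12, length = 2, mean = 12/2 ≈ 6.000
Minimum mean = 2.000, attained e.g. along the cycle 0 → 0 with weight 2 and length 1. So λ(A) = 2/1 = 2.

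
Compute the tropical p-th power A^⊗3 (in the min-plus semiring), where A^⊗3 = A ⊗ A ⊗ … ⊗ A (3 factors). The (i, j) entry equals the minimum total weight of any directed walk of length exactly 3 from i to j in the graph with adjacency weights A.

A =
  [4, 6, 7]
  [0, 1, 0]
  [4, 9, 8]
A^⊗3 =
  [7, 8, 7]
  [2, 3, 2]
  [10, 11, 10]

Each entry (A^⊗3)_ij equals the minimum over all length-3 walks i = v_0 → v_1 → … → v_3 = j of Σ_t A[v_t][v_{t+1}]. For example, for (i, j) = (0, 2) we minimise over 9 possible intermediate vertex sequences; the minimum is 7, attained along the walk 0 → 1 → 1 → 2.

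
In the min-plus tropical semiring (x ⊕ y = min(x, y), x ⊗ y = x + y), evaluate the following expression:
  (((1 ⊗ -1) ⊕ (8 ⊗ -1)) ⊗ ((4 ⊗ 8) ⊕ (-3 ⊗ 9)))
(((1 ⊗ -1) ⊕ (8 ⊗ -1)) ⊗ ((4 ⊗ 8) ⊕ (-3 ⊗ 9))) = 6

Expand innermost to outermost. Recall ⊕ takes the minimum of its arguments and ⊗ takes their sum. Working out the expression (((1 ⊗ -1) ⊕ (8 ⊗ -1)) ⊗ ((4 ⊗ 8) ⊕ (-3 ⊗ 9))) gives 6.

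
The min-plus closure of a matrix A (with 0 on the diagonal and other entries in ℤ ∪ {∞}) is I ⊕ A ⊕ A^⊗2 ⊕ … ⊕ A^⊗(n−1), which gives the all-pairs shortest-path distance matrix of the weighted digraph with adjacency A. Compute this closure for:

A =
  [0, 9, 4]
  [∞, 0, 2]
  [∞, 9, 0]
Closure =
  [0, 9, 4]
  [∞, 0, 2]
  [∞, 9, 0]

This is the Floyd-Warshall all-pairs shortest-path computation. For each intermediate vertex k = 0, 1, …, 2, update dist[i][j] ← min(dist[i][j], dist[i][k] + dist[k][j]). The final matrix gives, for each (i, j), the minimum total weight of any directed path from i to j (possibly empty when i = j).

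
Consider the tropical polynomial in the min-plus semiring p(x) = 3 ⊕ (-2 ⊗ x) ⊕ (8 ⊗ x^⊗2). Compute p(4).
p(4) = 2

A tropical monomial a ⊗ x^⊗i evaluates to a + i · x. Evaluating each term at x = 4:
  Term 0 contributes 3 + 0 · 4 = 3
  Term 1 contributes -2 + 1 · 4 = 2
  Term 2 contributes 8 + 2 · 4 = 16
p(4) = ⊕ of these = min[3, 2, 16] = 2.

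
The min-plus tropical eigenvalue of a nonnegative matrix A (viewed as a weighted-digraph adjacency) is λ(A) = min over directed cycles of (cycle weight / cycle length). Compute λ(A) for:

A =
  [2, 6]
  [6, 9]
λ(A) = 2

Enumerate directed cycles and compute their means (weight / length). Sample:
  cycle 0 → 0: weight = 2, length = 1, mean = 2/1 ≈ 2.000
  cycle 1 → 1: weight = 9, length = 1, mean = 9/1 ≈ 9.000
  cycle 0 → 1 → 0: weight = 12, length = 2, mean = 12/2 ≈ 6.000
  cycle 1 → 0 → 1: weight = 12, length = 2, mean = 12/2 ≈ 6.000
Minimum mean = 2.000, attained e.g. along the cycle 0 → 0 with weight 2 and length 1. So λ(A) = 2/1 = 2.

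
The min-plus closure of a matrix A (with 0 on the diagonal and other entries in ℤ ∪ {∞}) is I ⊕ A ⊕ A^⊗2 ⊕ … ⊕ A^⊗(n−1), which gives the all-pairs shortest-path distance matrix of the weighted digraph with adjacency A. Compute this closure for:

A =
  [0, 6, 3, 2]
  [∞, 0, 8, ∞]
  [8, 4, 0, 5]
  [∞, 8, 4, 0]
Closure =
  [0, 6, 3, 2]
  [16, 0, 8, 13]
  [8, 4, 0, 5]
  [12, 8, 4, 0]

This is the Floyd-Warshall all-pairs shortest-path computation. For each intermediate vertex k = 0, 1, …, 3, update dist[i][j] ← min(dist[i][j], dist[i][k] + dist[k][j]). The final matrix gives, for each (i, j), the minimum total weight of any directed path from i to j (possibly empty when i = j).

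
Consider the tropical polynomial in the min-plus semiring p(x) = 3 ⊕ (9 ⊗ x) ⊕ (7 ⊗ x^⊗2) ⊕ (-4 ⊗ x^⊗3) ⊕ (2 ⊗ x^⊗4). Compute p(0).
p(0) = -4

A tropical monomial a ⊗ x^⊗i evaluates to a + i · x. Evaluating each term at x = 0:
  Term 0 contributes 3 + 0 · 0 = 3
  Term 1 contributes 9 + 1 · 0 = 9
  Term 2 contributes 7 + 2 · 0 = 7
  Term 3 contributes -4 + 3 · 0 = -4
  Term 4 contributes 2 + 4 · 0 = 2
p(0) = ⊕ of these = min[3, 9, 7, -4, 2] = -4.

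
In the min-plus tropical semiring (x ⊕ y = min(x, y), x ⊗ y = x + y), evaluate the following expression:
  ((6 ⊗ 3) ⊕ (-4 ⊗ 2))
((6 ⊗ 3) ⊕ (-4 ⊗ 2)) = -2

Expand innermost to outermost. Recall ⊕ takes the minimum of its arguments and ⊗ takes their sum. Working out the expression ((6 ⊗ 3) ⊕ (-4 ⊗ 2)) gives -2.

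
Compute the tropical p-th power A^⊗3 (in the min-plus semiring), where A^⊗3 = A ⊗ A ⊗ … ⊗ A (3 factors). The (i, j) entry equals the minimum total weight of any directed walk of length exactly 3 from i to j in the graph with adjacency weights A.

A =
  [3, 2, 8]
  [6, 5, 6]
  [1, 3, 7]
A^⊗3 =
  [9, 8, 11]
  [10, 9, 14]
  [7, 6, 9]

Each entry (A^⊗3)_ij equals the minimum over all length-3 walks i = v_0 → v_1 → … → v_3 = j of Σ_t A[v_t][v_{t+1}]. For example, for (i, j) = (0, 2) we minimise over 9 possible intermediate vertex sequences; the minimum is 11, attained along the walk 0 → 0 → 1 → 2.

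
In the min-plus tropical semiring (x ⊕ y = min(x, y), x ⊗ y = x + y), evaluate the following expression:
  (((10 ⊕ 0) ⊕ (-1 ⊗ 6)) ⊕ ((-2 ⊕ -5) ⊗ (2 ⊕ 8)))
(((10 ⊕ 0) ⊕ (-1 ⊗ 6)) ⊕ ((-2 ⊕ -5) ⊗ (2 ⊕ 8))) = -3

Expand innermost to outermost. Recall ⊕ takes the minimum of its arguments and ⊗ takes their sum. Working out the expression (((10 ⊕ 0) ⊕ (-1 ⊗ 6)) ⊕ ((-2 ⊕ -5) ⊗ (2 ⊕ 8))) gives -3.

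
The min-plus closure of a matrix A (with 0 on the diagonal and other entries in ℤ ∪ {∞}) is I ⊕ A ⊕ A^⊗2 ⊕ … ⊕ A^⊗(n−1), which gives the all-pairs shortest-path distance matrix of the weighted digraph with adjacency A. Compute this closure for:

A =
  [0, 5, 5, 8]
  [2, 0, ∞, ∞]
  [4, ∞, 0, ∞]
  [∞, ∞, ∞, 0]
Closure =
  [0, 5, 5, 8]
  [2, 0, 7, 10]
  [4, 9, 0, 12]
  [∞, ∞, ∞, 0]

This is the Floyd-Warshall all-pairs shortest-path computation. For each intermediate vertex k = 0, 1, …, 3, update dist[i][j] ← min(dist[i][j], dist[i][k] + dist[k][j]). The final matrix gives, for each (i, j), the minimum total weight of any directed path from i to j (possibly empty when i = j).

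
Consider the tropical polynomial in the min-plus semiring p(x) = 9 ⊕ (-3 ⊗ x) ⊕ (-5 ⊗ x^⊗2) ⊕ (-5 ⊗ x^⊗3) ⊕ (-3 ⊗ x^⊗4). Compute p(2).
p(2) = -1

A tropical monomial a ⊗ x^⊗i evaluates to a + i · x. Evaluating each term at x = 2:
  Term 0 contributes 9 + 0 · 2 = 9
  Term 1 contributes -3 + 1 · 2 = -1
  Term 2 contributes -5 + 2 · 2 = -1
  Term 3 contributes -5 + 3 · 2 = 1
  Term 4 contributes -3 + 4 · 2 = 5
p(2) = ⊕ of these = min[9, -1, -1, 1, 5] = -1.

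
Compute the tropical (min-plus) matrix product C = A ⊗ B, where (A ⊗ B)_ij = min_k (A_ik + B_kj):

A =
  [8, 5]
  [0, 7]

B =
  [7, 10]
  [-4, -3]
A ⊗ B =
  [1, 2]
  [3, 4]

Apply the min-plus product entry-by-entry:
  C[0][0] = min over k of (A[0][0] + B[0][0] = 8 + 7 = 15, A[0][1] + B[1][0] = 5 + -4 = 1) = 1 (attained at k = 1)
  C[0][1] = min over k of (A[0][0] + B[0][1] = 8 + 10 = 18, A[0][1] + B[1][1] = 5 + -3 = 2) = 2 (attained at k = 1)
  C[1][0] = min over k of (A[1][0] + B[0][0] = 0 + 7 = 7, A[1][1] + B[1][0] = 7 + -4 = 3) = 3 (attained at k = 1)
  C[1][1] = min over k of (A[1][0] + B[0][1] = 0 + 10 = 10, A[1][1] + B[1][1] = 7 + -3 = 4) = 4 (attained at k = 1)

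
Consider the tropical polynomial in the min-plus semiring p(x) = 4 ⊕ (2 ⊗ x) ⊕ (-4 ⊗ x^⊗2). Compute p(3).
p(3) = 2

A tropical monomial a ⊗ x^⊗i evaluates to a + i · x. Evaluating each term at x = 3:
  Term 0 contributes 4 + 0 · 3 = 4
  Term 1 contributes 2 + 1 · 3 = 5
  Term 2 contributes -4 + 2 · 3 = 2
p(3) = ⊕ of these = min[4, 5, 2] = 2.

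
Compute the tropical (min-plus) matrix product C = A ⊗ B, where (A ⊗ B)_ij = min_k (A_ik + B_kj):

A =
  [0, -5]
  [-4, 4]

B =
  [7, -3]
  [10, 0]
A ⊗ B =
  [5, -5]
  [3, -7]

Apply the min-plus product entry-by-entry:
  C[0][0] = min over k of (A[0][0] + B[0][0] = 0 + 7 = 7, A[0][1] + B[1][0] = -5 + 10 = 5) = 5 (attained at k = 1)
  C[0][1] = min over k of (A[0][0] + B[0][1] = 0 + -3 = -3, A[0][1] + B[1][1] = -5 + 0 = -5) = -5 (attained at k = 1)
  C[1][0] = min over k of (A[1][0] + B[0][0] = -4 + 7 = 3, A[1][1] + B[1][0] = 4 + 10 = 14) = 3 (attained at k = 0)
  C[1][1] = min over k of (A[1][0] + B[0][1] = -4 + -3 = -7, A[1][1] + B[1][1] = 4 + 0 = 4) = -7 (attained at k = 0)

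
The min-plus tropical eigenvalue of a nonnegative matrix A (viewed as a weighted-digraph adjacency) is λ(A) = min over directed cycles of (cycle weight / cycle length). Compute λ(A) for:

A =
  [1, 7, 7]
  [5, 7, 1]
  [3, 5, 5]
λ(A) = 1

Enumerate directed cycles and compute their means (weight / length). Sample:
  cycle 0 → 0: weight = 1, length = 1, mean = 1/1 ≈ 1.000
  cycle 1 → 1: weight = 7, length = 1, mean = 7/1 ≈ 7.000
  cycle 2 → 2: weight = 5, length = 1, mean = 5/1 ≈ 5.000
  cycle 0 → 1 → 0: weight = 12, length = 2, mean = 12/2 ≈ 6.000
  cycle 0 → 2 → 0: weight = 10, length = 2, mean = 10/2 ≈ 5.000
  cycle 1 → 0 → 1: weight = 12, length = 2, mean = 12/2 ≈ 6.000
Minimum mean = 1.000, attained e.g. along the cycle 0 → 0 with weight 1 and length 1. So λ(A) = 1/1 = 1.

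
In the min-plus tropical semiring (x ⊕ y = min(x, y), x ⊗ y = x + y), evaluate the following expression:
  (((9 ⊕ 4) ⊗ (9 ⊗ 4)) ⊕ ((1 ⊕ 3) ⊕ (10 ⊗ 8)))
(((9 ⊕ 4) ⊗ (9 ⊗ 4)) ⊕ ((1 ⊕ 3) ⊕ (10 ⊗ 8))) = 1

Expand innermost to outermost. Recall ⊕ takes the minimum of its arguments and ⊗ takes their sum. Working out the expression (((9 ⊕ 4) ⊗ (9 ⊗ 4)) ⊕ ((1 ⊕ 3) ⊕ (10 ⊗ 8))) gives 1.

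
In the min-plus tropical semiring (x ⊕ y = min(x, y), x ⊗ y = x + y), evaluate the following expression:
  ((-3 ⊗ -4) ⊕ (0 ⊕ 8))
((-3 ⊗ -4) ⊕ (0 ⊕ 8)) = -7

Expand innermost to outermost. Recall ⊕ takes the minimum of its arguments and ⊗ takes their sum. Working out the expression ((-3 ⊗ -4) ⊕ (0 ⊕ 8)) gives -7.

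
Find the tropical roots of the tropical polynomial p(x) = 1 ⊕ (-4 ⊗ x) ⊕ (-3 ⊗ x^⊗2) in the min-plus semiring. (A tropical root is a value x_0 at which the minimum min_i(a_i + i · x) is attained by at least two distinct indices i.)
Roots: {-1, 5}

Each tropical root is a break point of the lower envelope of the lines y = a_i + i · x (there are 3 lines, with slopes 0, 1, ..., 2). Only the lines that attain the minimum somewhere contribute to roots; other lines are dominated. Here the surviving (envelope) indices are i = 2, i = 1, i = 0.
Intersections between consecutive envelope lines give the roots: for adjacent envelope indices i < j the intersection is x = (a_i − a_j) / (j − i). Reading off the sorted break points: {-1, 5}.
Verification: at each break x_0, at least two indices attain the minimum of min_i(a_i + i · x_0).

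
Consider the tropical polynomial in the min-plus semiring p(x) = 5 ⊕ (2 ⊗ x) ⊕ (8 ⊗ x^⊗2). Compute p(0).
p(0) = 2

A tropical monomial a ⊗ x^⊗i evaluates to a + i · x. Evaluating each term at x = 0:
  Term 0 contributes 5 + 0 · 0 = 5
  Term 1 contributes 2 + 1 · 0 = 2
  Term 2 contributes 8 + 2 · 0 = 8
p(0) = ⊕ of these = min[5, 2, 8] = 2.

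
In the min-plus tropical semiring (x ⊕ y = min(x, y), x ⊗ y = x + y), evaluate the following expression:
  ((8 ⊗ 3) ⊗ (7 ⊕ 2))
((8 ⊗ 3) ⊗ (7 ⊕ 2)) = 13

Expand innermost to outermost. Recall ⊕ takes the minimum of its arguments and ⊗ takes their sum. Working out the expression ((8 ⊗ 3) ⊗ (7 ⊕ 2)) gives 13.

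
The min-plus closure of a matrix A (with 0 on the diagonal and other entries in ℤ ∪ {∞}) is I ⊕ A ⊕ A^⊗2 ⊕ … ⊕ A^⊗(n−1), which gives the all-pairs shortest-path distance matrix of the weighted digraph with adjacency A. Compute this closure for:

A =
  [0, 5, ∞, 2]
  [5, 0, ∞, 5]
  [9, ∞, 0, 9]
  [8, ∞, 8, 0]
Closure =
  [0, 5, 10, 2]
  [5, 0, 13, 5]
  [9, 14, 0, 9]
  [8, 13, 8, 0]

This is the Floyd-Warshall all-pairs shortest-path computation. For each intermediate vertex k = 0, 1, …, 3, update dist[i][j] ← min(dist[i][j], dist[i][k] + dist[k][j]). The final matrix gives, for each (i, j), the minimum total weight of any directed path from i to j (possibly empty when i = j).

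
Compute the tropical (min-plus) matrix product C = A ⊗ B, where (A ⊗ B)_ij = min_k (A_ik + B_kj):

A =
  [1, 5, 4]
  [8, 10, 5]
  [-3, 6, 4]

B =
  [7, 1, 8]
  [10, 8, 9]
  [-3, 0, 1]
A ⊗ B =
  [1, 2, 5]
  [2, 5, 6]
  [1, -2, 5]

Apply the min-plus product entry-by-entry:
  C[0][0] = min over k of (A[0][0] + B[0][0] = 1 + 7 = 8, A[0][1] + B[1][0] = 5 + 10 = 15, A[0][2] + B[2][0] = 4 + -3 = 1) = 1 (attained at k = 2)
  C[0][1] = min over k of (A[0][0] + B[0][1] = 1 + 1 = 2, A[0][1] + B[1][1] = 5 + 8 = 13, A[0][2] + B[2][1] = 4 + 0 = 4) = 2 (attained at k = 0)
  C[0][2] = min over k of (A[0][0] + B[0][2] = 1 + 8 = 9, A[0][1] + B[1][2] = 5 + 9 = 14, A[0][2] + B[2][2] = 4 + 1 = 5) = 5 (attained at k = 2)
  C[1][0] = min over k of (A[1][0] + B[0][0] = 8 + 7 = 15, A[1][1] + B[1][0] = 10 + 10 = 20, A[1][2] + B[2][0] = 5 + -3 = 2) = 2 (attained at k = 2)
  C[1][1] = min over k of (A[1][0] + B[0][1] = 8 + 1 = 9, A[1][1] + B[1][1] = 10 + 8 = 18, A[1][2] + B[2][1] = 5 + 0 = 5) = 5 (attained at k = 2)
  C[1][2] = min over k of (A[1][0] + B[0][2] = 8 + 8 = 16, A[1][1] + B[1][2] = 10 + 9 = 19, A[1][2] + B[2][2] = 5 + 1 = 6) = 6 (attained at k = 2)
  C[2][0] = min over k of (A[2][0] + B[0][0] = -3 + 7 = 4, A[2][1] + B[1][0] = 6 + 10 = 16, A[2][2] + B[2][0] = 4 + -3 = 1) = 1 (attained at k = 2)
  C[2][1] = min over k of (A[2][0] + B[0][1] = -3 + 1 = -2, A[2][1] + B[1][1] = 6 + 8 = 14, A[2][2] + B[2][1] = 4 + 0 = 4) = -2 (attained at k = 0)
  C[2][2] = min over k of (A[2][0] + B[0][2] = -3 + 8 = 5, A[2][1] + B[1][2] = 6 + 9 = 15, A[2][2] + B[2][2] = 4 + 1 = 5) = 5 (attained at k = 0)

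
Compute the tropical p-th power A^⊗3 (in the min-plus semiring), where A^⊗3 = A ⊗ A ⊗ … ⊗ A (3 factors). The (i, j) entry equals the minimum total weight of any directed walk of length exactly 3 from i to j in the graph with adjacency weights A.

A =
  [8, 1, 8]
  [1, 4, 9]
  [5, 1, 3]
A^⊗3 =
  [6, 3, 10]
  [3, 6, 11]
  [5, 3, 9]

Each entry (A^⊗3)_ij equals the minimum over all length-3 walks i = v_0 → v_1 → … → v_3 = j of Σ_t A[v_t][v_{t+1}]. For example, for (i, j) = (0, 2) we minimise over 9 possible intermediate vertex sequences; the minimum is 10, attained along the walk 0 → 1 → 0 → 2.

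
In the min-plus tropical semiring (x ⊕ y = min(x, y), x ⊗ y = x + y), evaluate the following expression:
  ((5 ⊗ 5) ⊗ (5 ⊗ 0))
((5 ⊗ 5) ⊗ (5 ⊗ 0)) = 15

Expand innermost to outermost. Recall ⊕ takes the minimum of its arguments and ⊗ takes their sum. Working out the expression ((5 ⊗ 5) ⊗ (5 ⊗ 0)) gives 15.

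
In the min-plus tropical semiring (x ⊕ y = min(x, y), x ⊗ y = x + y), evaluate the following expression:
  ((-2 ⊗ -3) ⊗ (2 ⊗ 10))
((-2 ⊗ -3) ⊗ (2 ⊗ 10)) = 7

Expand innermost to outermost. Recall ⊕ takes the minimum of its arguments and ⊗ takes their sum. Working out the expression ((-2 ⊗ -3) ⊗ (2 ⊗ 10)) gives 7.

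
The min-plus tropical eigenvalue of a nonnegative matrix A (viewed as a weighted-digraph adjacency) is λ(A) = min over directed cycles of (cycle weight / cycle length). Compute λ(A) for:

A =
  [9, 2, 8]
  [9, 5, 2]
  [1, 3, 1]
λ(A) = 1

Enumerate directed cycles and compute their means (weight / length). Sample:
  cycle 0 → 0: weight = 9, length = 1, mean = 9/1 ≈ 9.000
  cycle 1 → 1: weight = 5, length = 1, mean = 5/1 ≈ 5.000
  cycle 2 → 2: weight = 1, length = 1, mean = 1/1 ≈ 1.000
  cycle 0 → 1 → 0: weight = 11, length = 2, mean = 11/2 ≈ 5.500
  cycle 0 → 2 → 0: weight = 9, length = 2, mean = 9/2 ≈ 4.500
  cycle 1 → 0 → 1: weight = 11, length = 2, mean = 11/2 ≈ 5.500
Minimum mean = 1.000, attained e.g. along the cycle 2 → 2 with weight 1 and length 1. So λ(A) = 1/1 = 1.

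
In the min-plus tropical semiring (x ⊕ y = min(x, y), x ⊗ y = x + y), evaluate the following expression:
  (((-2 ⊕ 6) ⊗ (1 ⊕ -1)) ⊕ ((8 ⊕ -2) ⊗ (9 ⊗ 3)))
(((-2 ⊕ 6) ⊗ (1 ⊕ -1)) ⊕ ((8 ⊕ -2) ⊗ (9 ⊗ 3))) = -3

Expand innermost to outermost. Recall ⊕ takes the minimum of its arguments and ⊗ takes their sum. Working out the expression (((-2 ⊕ 6) ⊗ (1 ⊕ -1)) ⊕ ((8 ⊕ -2) ⊗ (9 ⊗ 3))) gives -3.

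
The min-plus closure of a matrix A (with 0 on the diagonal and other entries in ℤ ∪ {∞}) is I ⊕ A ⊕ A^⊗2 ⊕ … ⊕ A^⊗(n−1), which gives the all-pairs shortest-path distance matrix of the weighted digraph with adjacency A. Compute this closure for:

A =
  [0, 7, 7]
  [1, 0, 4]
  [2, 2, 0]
Closure =
  [0, 7, 7]
  [1, 0, 4]
  [2, 2, 0]

This is the Floyd-Warshall all-pairs shortest-path computation. For each intermediate vertex k = 0, 1, …, 2, update dist[i][j] ← min(dist[i][j], dist[i][k] + dist[k][j]). The final matrix gives, for each (i, j), the minimum total weight of any directed path from i to j (possibly empty when i = j).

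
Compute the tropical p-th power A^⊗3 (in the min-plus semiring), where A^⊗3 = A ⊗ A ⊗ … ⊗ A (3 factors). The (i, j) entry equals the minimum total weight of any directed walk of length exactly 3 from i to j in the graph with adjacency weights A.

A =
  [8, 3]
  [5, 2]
A^⊗3 =
  [10, 7]
  [9, 6]

Each entry (A^⊗3)_ij equals the minimum over all length-3 walks i = v_0 → v_1 → … → v_3 = j of Σ_t A[v_t][v_{t+1}]. For example, for (i, j) = (0, 1) we minimise over 4 possible intermediate vertex sequences; the minimum is 7, attained along the walk 0 → 1 → 1 → 1.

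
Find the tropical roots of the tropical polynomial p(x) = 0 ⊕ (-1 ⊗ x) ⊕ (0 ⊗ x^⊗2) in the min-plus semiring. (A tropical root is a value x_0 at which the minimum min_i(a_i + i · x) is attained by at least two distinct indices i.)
Roots: {-1, 1}

Each tropical root is a break point of the lower envelope of the lines y = a_i + i · x (there are 3 lines, with slopes 0, 1, ..., 2). Only the lines that attain the minimum somewhere contribute to roots; other lines are dominated. Here the surviving (envelope) indices are i = 2, i = 1, i = 0.
Intersections between consecutive envelope lines give the roots: for adjacent envelope indices i < j the intersection is x = (a_i − a_j) / (j − i). Reading off the sorted break points: {-1, 1}.
Verification: at each break x_0, at least two indices attain the minimum of min_i(a_i + i · x_0).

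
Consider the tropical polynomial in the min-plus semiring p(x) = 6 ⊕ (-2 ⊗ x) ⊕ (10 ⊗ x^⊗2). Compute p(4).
p(4) = 2

A tropical monomial a ⊗ x^⊗i evaluates to a + i · x. Evaluating each term at x = 4:
  Term 0 contributes 6 + 0 · 4 = 6
  Term 1 contributes -2 + 1 · 4 = 2
  Term 2 contributes 10 + 2 · 4 = 18
p(4) = ⊕ of these = min[6, 2, 18] = 2.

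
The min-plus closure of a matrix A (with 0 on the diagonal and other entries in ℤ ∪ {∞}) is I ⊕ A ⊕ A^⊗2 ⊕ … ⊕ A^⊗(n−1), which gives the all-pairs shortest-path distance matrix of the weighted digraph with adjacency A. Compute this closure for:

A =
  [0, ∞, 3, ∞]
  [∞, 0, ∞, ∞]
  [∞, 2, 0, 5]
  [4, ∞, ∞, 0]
Closure =
  [0, 5, 3, 8]
  [∞, 0, ∞, ∞]
  [9, 2, 0, 5]
  [4, 9, 7, 0]

This is the Floyd-Warshall all-pairs shortest-path computation. For each intermediate vertex k = 0, 1, …, 3, update dist[i][j] ← min(dist[i][j], dist[i][k] + dist[k][j]). The final matrix gives, for each (i, j), the minimum total weight of any directed path from i to j (possibly empty when i = j).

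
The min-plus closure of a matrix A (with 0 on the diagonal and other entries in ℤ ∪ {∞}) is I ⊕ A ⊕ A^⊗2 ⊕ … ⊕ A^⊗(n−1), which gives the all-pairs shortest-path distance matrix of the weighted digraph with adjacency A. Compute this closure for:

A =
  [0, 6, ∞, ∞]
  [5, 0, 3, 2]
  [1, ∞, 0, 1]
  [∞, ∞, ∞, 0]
Closure =
  [0, 6, 9, 8]
  [4, 0, 3, 2]
  [1, 7, 0, 1]
  [∞, ∞, ∞, 0]

This is the Floyd-Warshall all-pairs shortest-path computation. For each intermediate vertex k = 0, 1, …, 3, update dist[i][j] ← min(dist[i][j], dist[i][k] + dist[k][j]). The final matrix gives, for each (i, j), the minimum total weight of any directed path from i to j (possibly empty when i = j).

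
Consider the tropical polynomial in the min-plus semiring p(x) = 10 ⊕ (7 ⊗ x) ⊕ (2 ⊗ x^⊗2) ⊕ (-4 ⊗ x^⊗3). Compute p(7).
p(7) = 10

A tropical monomial a ⊗ x^⊗i evaluates to a + i · x. Evaluating each term at x = 7:
  Term 0 contributes 10 + 0 · 7 = 10
  Term 1 contributes 7 + 1 · 7 = 14
  Term 2 contributes 2 + 2 · 7 = 16
  Term 3 contributes -4 + 3 · 7 = 17
p(7) = ⊕ of these = min[10, 14, 16, 17] = 10.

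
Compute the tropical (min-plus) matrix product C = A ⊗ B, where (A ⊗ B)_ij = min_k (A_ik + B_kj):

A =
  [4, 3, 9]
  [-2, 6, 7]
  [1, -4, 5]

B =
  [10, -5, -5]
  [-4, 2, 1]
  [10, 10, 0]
A ⊗ B =
  [-1, -1, -1]
  [2, -7, -7]
  [-8, -4, -4]

Apply the min-plus product entry-by-entry:
  C[0][0] = min over k of (A[0][0] + B[0][0] = 4 + 10 = 14, A[0][1] + B[1][0] = 3 + -4 = -1, A[0][2] + B[2][0] = 9 + 10 = 19) = -1 (attained at k = 1)
  C[0][1] = min over k of (A[0][0] + B[0][1] = 4 + -5 = -1, A[0][1] + B[1][1] = 3 + 2 = 5, A[0][2] + B[2][1] = 9 + 10 = 19) = -1 (attained at k = 0)
  C[0][2] = min over k of (A[0][0] + B[0][2] = 4 + -5 = -1, A[0][1] + B[1][2] = 3 + 1 = 4, A[0][2] + B[2][2] = 9 + 0 = 9) = -1 (attained at k = 0)
  C[1][0] = min over k of (A[1][0] + B[0][0] = -2 + 10 = 8, A[1][1] + B[1][0] = 6 + -4 = 2, A[1][2] + B[2][0] = 7 + 10 = 17) = 2 (attained at k = 1)
  C[1][1] = min over k of (A[1][0] + B[0][1] = -2 + -5 = -7, A[1][1] + B[1][1] = 6 + 2 = 8, A[1][2] + B[2][1] = 7 + 10 = 17) = -7 (attained at k = 0)
  C[1][2] = min over k of (A[1][0] + B[0][2] = -2 + -5 = -7, A[1][1] + B[1][2] = 6 + 1 = 7, A[1][2] + B[2][2] = 7 + 0 = 7) = -7 (attained at k = 0)
  C[2][0] = min over k of (A[2][0] + B[0][0] = 1 + 10 = 11, A[2][1] + B[1][0] = -4 + -4 = -8, A[2][2] + B[2][0] = 5 + 10 = 15) = -8 (attained at k = 1)
  C[2][1] = min over k of (A[2][0] + B[0][1] = 1 + -5 = -4, A[2][1] + B[1][1] = -4 + 2 = -2, A[2][2] + B[2][1] = 5 + 10 = 15) = -4 (attained at k = 0)
  C[2][2] = min over k of (A[2][0] + B[0][2] = 1 + -5 = -4, A[2][1] + B[1][2] = -4 + 1 = -3, A[2][2] + B[2][2] = 5 + 0 = 5) = -4 (attained at k = 0)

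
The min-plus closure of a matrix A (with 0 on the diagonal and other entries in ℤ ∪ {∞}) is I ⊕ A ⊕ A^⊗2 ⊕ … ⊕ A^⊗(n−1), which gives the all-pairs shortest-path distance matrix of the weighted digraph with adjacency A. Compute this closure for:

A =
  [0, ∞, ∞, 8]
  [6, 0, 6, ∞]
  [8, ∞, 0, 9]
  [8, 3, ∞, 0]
Closure =
  [0, 11, 17, 8]
  [6, 0, 6, 14]
  [8, 12, 0, 9]
  [8, 3, 9, 0]

This is the Floyd-Warshall all-pairs shortest-path computation. For each intermediate vertex k = 0, 1, …, 3, update dist[i][j] ← min(dist[i][j], dist[i][k] + dist[k][j]). The final matrix gives, for each (i, j), the minimum total weight of any directed path from i to j (possibly empty when i = j).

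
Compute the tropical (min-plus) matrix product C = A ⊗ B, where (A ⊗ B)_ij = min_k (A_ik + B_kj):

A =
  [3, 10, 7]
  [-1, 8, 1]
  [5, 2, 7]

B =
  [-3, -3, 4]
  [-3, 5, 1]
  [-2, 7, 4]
A ⊗ B =
  [0, 0, 7]
  [-4, -4, 3]
  [-1, 2, 3]

Apply the min-plus product entry-by-entry:
  C[0][0] = min over k of (A[0][0] + B[0][0] = 3 + -3 = 0, A[0][1] + B[1][0] = 10 + -3 = 7, A[0][2] + B[2][0] = 7 + -2 = 5) = 0 (attained at k = 0)
  C[0][1] = min over k of (A[0][0] + B[0][1] = 3 + -3 = 0, A[0][1] + B[1][1] = 10 + 5 = 15, A[0][2] + B[2][1] = 7 + 7 = 14) = 0 (attained at k = 0)
  C[0][2] = min over k of (A[0][0] + B[0][2] = 3 + 4 = 7, A[0][1] + B[1][2] = 10 + 1 = 11, A[0][2] + B[2][2] = 7 + 4 = 11) = 7 (attained at k = 0)
  C[1][0] = min over k of (A[1][0] + B[0][0] = -1 + -3 = -4, A[1][1] + B[1][0] = 8 + -3 = 5, A[1][2] + B[2][0] = 1 + -2 = -1) = -4 (attained at k = 0)
  C[1][1] = min over k of (A[1][0] + B[0][1] = -1 + -3 = -4, A[1][1] + B[1][1] = 8 + 5 = 13, A[1][2] + B[2][1] = 1 + 7 = 8) = -4 (attained at k = 0)
  C[1][2] = min over k of (A[1][0] + B[0][2] = -1 + 4 = 3, A[1][1] + B[1][2] = 8 + 1 = 9, A[1][2] + B[2][2] = 1 + 4 = 5) = 3 (attained at k = 0)
  C[2][0] = min over k of (A[2][0] + B[0][0] = 5 + -3 = 2, A[2][1] + B[1][0] = 2 + -3 = -1, A[2][2] + B[2][0] = 7 + -2 = 5) = -1 (attained at k = 1)
  C[2][1] = min over k of (A[2][0] + B[0][1] = 5 + -3 = 2, A[2][1] + B[1][1] = 2 + 5 = 7, A[2][2] + B[2][1] = 7 + 7 = 14) = 2 (attained at k = 0)
  C[2][2] = min over k of (A[2][0] + B[0][2] = 5 + 4 = 9, A[2][1] + B[1][2] = 2 + 1 = 3, A[2][2] + B[2][2] = 7 + 4 = 11) = 3 (attained at k = 1)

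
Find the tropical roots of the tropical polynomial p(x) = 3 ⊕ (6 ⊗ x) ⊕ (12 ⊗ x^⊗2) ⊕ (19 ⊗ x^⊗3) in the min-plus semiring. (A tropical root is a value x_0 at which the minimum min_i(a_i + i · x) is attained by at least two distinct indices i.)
Roots: {-7, -6, -3}

Each tropical root is a break point of the lower envelope of the lines y = a_i + i · x (there are 4 lines, with slopes 0, 1, ..., 3). Only the lines that attain the minimum somewhere contribute to roots; other lines are dominated. Here the surviving (envelope) indices are i = 3, i = 2, i = 1, i = 0.
Intersections between consecutive envelope lines give the roots: for adjacent envelope indices i < j the intersection is x = (a_i − a_j) / (j − i). Reading off the sorted break points: {-7, -6, -3}.
Verification: at each break x_0, at least two indices attain the minimum of min_i(a_i + i · x_0).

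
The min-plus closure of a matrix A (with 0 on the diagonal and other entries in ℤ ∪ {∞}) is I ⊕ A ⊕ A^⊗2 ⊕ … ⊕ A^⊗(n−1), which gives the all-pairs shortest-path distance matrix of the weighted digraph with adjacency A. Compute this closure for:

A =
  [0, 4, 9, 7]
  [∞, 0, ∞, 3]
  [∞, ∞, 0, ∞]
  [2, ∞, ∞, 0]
Closure =
  [0, 4, 9, 7]
  [5, 0, 14, 3]
  [∞, ∞, 0, ∞]
  [2, 6, 11, 0]

This is the Floyd-Warshall all-pairs shortest-path computation. For each intermediate vertex k = 0, 1, …, 3, update dist[i][j] ← min(dist[i][j], dist[i][k] + dist[k][j]). The final matrix gives, for each (i, j), the minimum total weight of any directed path from i to j (possibly empty when i = j).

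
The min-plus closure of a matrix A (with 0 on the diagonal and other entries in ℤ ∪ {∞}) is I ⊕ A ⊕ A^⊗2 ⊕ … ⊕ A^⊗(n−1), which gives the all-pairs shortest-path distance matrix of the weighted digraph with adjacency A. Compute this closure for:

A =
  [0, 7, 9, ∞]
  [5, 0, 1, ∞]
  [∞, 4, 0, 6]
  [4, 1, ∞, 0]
Closure =
  [0, 7, 8, 14]
  [5, 0, 1, 7]
  [9, 4, 0, 6]
  [4, 1, 2, 0]

This is the Floyd-Warshall all-pairs shortest-path computation. For each intermediate vertex k = 0, 1, …, 3, update dist[i][j] ← min(dist[i][j], dist[i][k] + dist[k][j]). The final matrix gives, for each (i, j), the minimum total weight of any directed path from i to j (possibly empty when i = j).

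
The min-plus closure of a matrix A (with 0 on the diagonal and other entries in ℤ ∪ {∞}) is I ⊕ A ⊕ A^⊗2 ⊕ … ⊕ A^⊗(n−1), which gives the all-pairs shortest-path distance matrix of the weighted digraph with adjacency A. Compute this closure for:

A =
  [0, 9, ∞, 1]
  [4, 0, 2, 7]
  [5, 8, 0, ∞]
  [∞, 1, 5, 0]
Closure =
  [0, 2, 4, 1]
  [4, 0, 2, 5]
  [5, 7, 0, 6]
  [5, 1, 3, 0]

This is the Floyd-Warshall all-pairs shortest-path computation. For each intermediate vertex k = 0, 1, …, 3, update dist[i][j] ← min(dist[i][j], dist[i][k] + dist[k][j]). The final matrix gives, for each (i, j), the minimum total weight of any directed path from i to j (possibly empty when i = j).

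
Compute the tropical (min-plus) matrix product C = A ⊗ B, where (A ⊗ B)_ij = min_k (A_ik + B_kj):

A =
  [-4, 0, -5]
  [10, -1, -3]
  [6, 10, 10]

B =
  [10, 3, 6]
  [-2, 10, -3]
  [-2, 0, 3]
A ⊗ B =
  [-7, -5, -3]
  [-5, -3, -4]
  [8, 9, 7]

Apply the min-plus product entry-by-entry:
  C[0][0] = min over k of (A[0][0] + B[0][0] = -4 + 10 = 6, A[0][1] + B[1][0] = 0 + -2 = -2, A[0][2] + B[2][0] = -5 + -2 = -7) = -7 (attained at k = 2)
  C[0][1] = min over k of (A[0][0] + B[0][1] = -4 + 3 = -1, A[0][1] + B[1][1] = 0 + 10 = 10, A[0][2] + B[2][1] = -5 + 0 = -5) = -5 (attained at k = 2)
  C[0][2] = min over k of (A[0][0] + B[0][2] = -4 + 6 = 2, A[0][1] + B[1][2] = 0 + -3 = -3, A[0][2] + B[2][2] = -5 + 3 = -2) = -3 (attained at k = 1)
  C[1][0] = min over k of (A[1][0] + B[0][0] = 10 + 10 = 20, A[1][1] + B[1][0] = -1 + -2 = -3, A[1][2] + B[2][0] = -3 + -2 = -5) = -5 (attained at k = 2)
  C[1][1] = min over k of (A[1][0] + B[0][1] = 10 + 3 = 13, A[1][1] + B[1][1] = -1 + 10 = 9, A[1][2] + B[2][1] = -3 + 0 = -3) = -3 (attained at k = 2)
  C[1][2] = min over k of (A[1][0] + B[0][2] = 10 + 6 = 16, A[1][1] + B[1][2] = -1 + -3 = -4, A[1][2] + B[2][2] = -3 + 3 = 0) = -4 (attained at k = 1)
  C[2][0] = min over k of (A[2][0] + B[0][0] = 6 + 10 = 16, A[2][1] + B[1][0] = 10 + -2 = 8, A[2][2] + B[2][0] = 10 + -2 = 8) = 8 (attained at k = 1)
  C[2][1] = min over k of (A[2][0] + B[0][1] = 6 + 3 = 9, A[2][1] + B[1][1] = 10 + 10 = 20, A[2][2] + B[2][1] = 10 + 0 = 10) = 9 (attained at k = 0)
  C[2][2] = min over k of (A[2][0] + B[0][2] = 6 + 6 = 12, A[2][1] + B[1][2] = 10 + -3 = 7, A[2][2] + B[2][2] = 10 + 3 = 13) = 7 (attained at k = 1)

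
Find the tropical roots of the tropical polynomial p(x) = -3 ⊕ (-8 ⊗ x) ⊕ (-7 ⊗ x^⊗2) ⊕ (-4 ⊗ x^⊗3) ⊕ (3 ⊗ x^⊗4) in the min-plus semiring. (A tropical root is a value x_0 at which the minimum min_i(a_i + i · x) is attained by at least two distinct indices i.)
Roots: {-7, -3, -1, 5}

Each tropical root is a break point of the lower envelope of the lines y = a_i + i · x (there are 5 lines, with slopes 0, 1, ..., 4). Only the lines that attain the minimum somewhere contribute to roots; other lines are dominated. Here the surviving (envelope) indices are i = 4, i = 3, i = 2, i = 1, i = 0.
Intersections between consecutive envelope lines give the roots: for adjacent envelope indices i < j the intersection is x = (a_i − a_j) / (j − i). Reading off the sorted break points: {-7, -3, -1, 5}.
Verification: at each break x_0, at least two indices attain the minimum of min_i(a_i + i · x_0).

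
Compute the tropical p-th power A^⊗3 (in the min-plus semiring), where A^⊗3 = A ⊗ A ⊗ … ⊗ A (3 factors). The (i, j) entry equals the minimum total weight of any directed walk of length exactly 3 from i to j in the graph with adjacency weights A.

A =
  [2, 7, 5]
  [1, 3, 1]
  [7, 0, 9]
A^⊗3 =
  [6, 7, 6]
  [2, 4, 2]
  [3, 1, 4]

Each entry (A^⊗3)_ij equals the minimum over all length-3 walks i = v_0 → v_1 → … → v_3 = j of Σ_t A[v_t][v_{t+1}]. For example, for (i, j) = (0, 2) we minimise over 9 possible intermediate vertex sequences; the minimum is 6, attained along the walk 0 → 2 → 1 → 2.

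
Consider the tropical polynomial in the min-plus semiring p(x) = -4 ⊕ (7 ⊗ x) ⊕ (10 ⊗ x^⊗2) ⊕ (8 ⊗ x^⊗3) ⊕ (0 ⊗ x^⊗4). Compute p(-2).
p(-2) = -8

A tropical monomial a ⊗ x^⊗i evaluates to a + i · x. Evaluating each term at x = -2:
  Term 0 contributes -4 + 0 · -2 = -4
  Term 1 contributes 7 + 1 · -2 = 5
  Term 2 contributes 10 + 2 · -2 = 6
  Term 3 contributes 8 + 3 · -2 = 2
  Term 4 contributes 0 + 4 · -2 = -8
p(-2) = ⊕ of these = min[-4, 5, 6, 2, -8] = -8.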